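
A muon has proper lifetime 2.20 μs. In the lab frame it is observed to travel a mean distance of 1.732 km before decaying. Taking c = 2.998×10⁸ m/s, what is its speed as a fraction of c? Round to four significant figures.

0.9345c

d = βγcτ ⇒ βγ = d/(cτ) = 1732 m / (659.56 m) = 2.626.
β = (βγ)/√(1+(βγ)²) = 2.626/√7.89588 = 0.9345.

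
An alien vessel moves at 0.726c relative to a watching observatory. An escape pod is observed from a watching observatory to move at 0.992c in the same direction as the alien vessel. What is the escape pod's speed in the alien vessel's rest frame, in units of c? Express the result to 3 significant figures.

Transform to the alien vessel's frame: u' = (u − v)/(1 − uv/c²).
u' = (0.992 − 0.726)/(1 − 0.992×0.726) = 0.266/0.279808 = 0.95065.
Speed in the alien vessel's frame: 0.951c (in the same direction).

0.951c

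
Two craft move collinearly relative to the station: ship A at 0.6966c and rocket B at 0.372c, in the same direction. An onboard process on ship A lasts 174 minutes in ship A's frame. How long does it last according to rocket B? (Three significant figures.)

194 minutes

The velocity of ship A relative to rocket B is (0.6966 − 0.372)c / (1 − 0.6966×0.372) = 0.43814c; relative speed 0.43814c.
γ for this relative speed: γ = 1/√(1 − 0.191967) = 1.1125.
Ship A's interval is proper; time dilation gives Δt_B = γΔτ = 1.1125 × 174 minutes = 194 minutes.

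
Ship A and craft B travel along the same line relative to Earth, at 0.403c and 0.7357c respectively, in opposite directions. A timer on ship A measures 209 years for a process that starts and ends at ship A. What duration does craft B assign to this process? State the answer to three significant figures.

437 years

Speed of ship A in craft B's frame: u = (v_A + v_B)/(1 + v_A v_B/c²) = (0.403 + 0.7357)/(1 + 0.403×0.7357) = 1.1387/1.2964871 = 0.8783; |u| = 0.8783c.
γ for this relative speed: γ = 1/√(1 − 0.771411) = 2.0916.
The clock on ship A records proper time, so craft B measures Δt = γΔτ = 2.0916 × 209 = 437 years.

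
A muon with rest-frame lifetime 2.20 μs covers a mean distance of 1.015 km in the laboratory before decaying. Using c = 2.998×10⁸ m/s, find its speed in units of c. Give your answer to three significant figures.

0.839c

d = βγcτ ⇒ βγ = d/(cτ) = 1015 m / (659.56 m) = 1.5389.
β = (βγ)/√(1+(βγ)²) = 1.5389/√3.36821 = 0.839.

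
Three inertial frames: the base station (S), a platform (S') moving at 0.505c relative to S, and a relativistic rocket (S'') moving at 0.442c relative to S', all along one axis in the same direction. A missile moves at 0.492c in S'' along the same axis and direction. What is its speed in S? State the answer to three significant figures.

0.917c

Compose velocities in two stages. Stage 1 (into S'): u₁ = (0.492+0.442)/(1+0.492×0.442) = 0.76717.
Stage 2 (into S): u = (0.76717+0.505)/(1+0.76717×0.505) = 0.91693, so the speed is 0.917c.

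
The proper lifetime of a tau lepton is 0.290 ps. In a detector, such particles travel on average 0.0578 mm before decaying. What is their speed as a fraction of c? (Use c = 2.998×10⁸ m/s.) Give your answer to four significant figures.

d = βγcτ ⇒ βγ = d/(cτ) = 5.780×10^-5 m / (8.6942×10^-5 m) = 0.66481.
β = (βγ)/√(1+(βγ)²) = 0.66481/√1.441972 = 0.5536.

0.5536c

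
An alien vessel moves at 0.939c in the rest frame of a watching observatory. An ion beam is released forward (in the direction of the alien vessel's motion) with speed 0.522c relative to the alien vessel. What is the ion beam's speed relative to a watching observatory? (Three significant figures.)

0.980c

Relativistic velocity addition: u = (u' + v)/(1 + u'v/c²), with u' = 0.522c and v = 0.939c.
Numerator: 0.522 + 0.939 = 1.461. Denominator: 1 + (0.522)(0.939) = 1.490158.
u = 1.461/1.490158 = 0.98043, so the speed is 0.980c.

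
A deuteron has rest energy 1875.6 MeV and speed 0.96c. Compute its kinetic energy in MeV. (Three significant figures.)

4820 MeV

With β = 0.96, γ = 1/√(1 − 0.96²) = 1/√0.0784 = 3.5714.
Kinetic energy: K = (γ − 1)mc² = (3.5714 − 1) × 1875.6 MeV = 2.5714 × 1875.6 = 4820 MeV.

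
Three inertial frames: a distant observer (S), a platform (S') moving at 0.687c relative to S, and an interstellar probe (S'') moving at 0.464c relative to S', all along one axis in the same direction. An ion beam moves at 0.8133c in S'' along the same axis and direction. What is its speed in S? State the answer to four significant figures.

0.9861c

Compose velocities in two stages. Stage 1 (into S'): u₁ = (0.8133+0.464)/(1+0.8133×0.464) = 0.92735.
Stage 2 (into S): u = (0.92735+0.687)/(1+0.92735×0.687) = 0.98611, so the speed is 0.9861c.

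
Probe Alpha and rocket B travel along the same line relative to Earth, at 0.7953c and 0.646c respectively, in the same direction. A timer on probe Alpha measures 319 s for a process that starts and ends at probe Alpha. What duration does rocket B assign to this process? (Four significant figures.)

335.2 s

Speed of probe Alpha in rocket B's frame: u = (v_A − v_B)/(1 − v_A v_B/c²) = (0.7953 − 0.646)/(1 − 0.7953×0.646) = 0.1493/0.4862362 = 0.30705; |u| = 0.30705c.
γ for this relative speed: γ = 1/√(1 − 0.0942797) = 1.0508.
The clock on probe Alpha records proper time, so rocket B measures Δt = γΔτ = 1.0508 × 319 = 335.2 s.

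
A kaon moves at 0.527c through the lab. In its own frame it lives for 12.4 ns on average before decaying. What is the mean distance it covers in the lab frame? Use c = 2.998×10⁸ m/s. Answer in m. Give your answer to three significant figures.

2.31 m

γ = 1/√(1 − β²) = 1/√(1 − 0.277729) = 1/√0.722271 = 1/0.849865 = 1.1767.
Lab-frame lifetime: Δt = γτ = 1.1767 × 12.4 ns = 14.591 ns.
Distance: d = vΔt = 0.527 × 2.998×10⁸ m/s × 1.4591×10^-8 s = 2.31 m.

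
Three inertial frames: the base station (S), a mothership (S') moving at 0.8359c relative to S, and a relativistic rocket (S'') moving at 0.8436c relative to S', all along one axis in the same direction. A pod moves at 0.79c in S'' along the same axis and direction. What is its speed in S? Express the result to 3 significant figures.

Compose velocities in two stages. Stage 1 (into S'): u₁ = (0.79+0.8436)/(1+0.79×0.8436) = 0.98029.
Stage 2 (into S): u = (0.98029+0.8359)/(1+0.98029×0.8359) = 0.99822, so the speed is 0.998c.

0.998c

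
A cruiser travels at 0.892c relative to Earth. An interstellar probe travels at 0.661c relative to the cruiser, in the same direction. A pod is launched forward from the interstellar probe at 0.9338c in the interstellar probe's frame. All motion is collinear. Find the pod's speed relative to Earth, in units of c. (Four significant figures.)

Compose velocities in two stages. Stage 1 (into S'): u₁ = (0.9338+0.661)/(1+0.9338×0.661) = 0.98612.
Stage 2 (into S): u = (0.98612+0.892)/(1+0.98612×0.892) = 0.9992, so the speed is 0.9992c.

0.9992c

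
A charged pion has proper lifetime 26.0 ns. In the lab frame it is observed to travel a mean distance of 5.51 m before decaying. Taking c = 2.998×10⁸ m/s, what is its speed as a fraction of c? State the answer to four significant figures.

Let x = d/(cτ) = 5.510 m / (2.998×10⁸ m/s × 2.600×10^-8 s) = 0.70688. Since d = βγcτ, x = βγ = β/√(1−β²).
Solving: β² = x²/(1+x²) = 0.499679/1.499679 = 0.333191, so β = 0.5772.

0.5772c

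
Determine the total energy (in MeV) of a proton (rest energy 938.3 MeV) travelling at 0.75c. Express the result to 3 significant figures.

1420 MeV

With β = 0.75, γ = 1/√(1 − 0.75²) = 1/√0.4375 = 1.5119.
Total energy: E = γmc² = 1.5119 × 938.3 MeV = 1420 MeV.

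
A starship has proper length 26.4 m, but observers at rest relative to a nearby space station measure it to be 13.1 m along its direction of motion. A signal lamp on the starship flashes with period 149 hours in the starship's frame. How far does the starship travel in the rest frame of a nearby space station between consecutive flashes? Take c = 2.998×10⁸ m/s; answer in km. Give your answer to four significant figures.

2.814×10^11 km

Length contraction gives γ = L₀/L = 26.4/13.1 = 2.01527.
β = √(1 − 1/γ²) = 0.8682. Lab-frame period = γτ = 2.01527×149 hours = 300.28 hours. Distance = βc × γτ = 0.8682 × 2.998×10⁸ m/s × 1081008 s = 2.8137×10^14 m = 2.814×10^11 km.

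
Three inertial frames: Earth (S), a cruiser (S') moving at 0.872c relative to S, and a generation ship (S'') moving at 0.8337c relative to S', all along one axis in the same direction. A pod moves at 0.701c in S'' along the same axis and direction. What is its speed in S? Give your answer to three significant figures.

First combine the pod and generation ship (S''→S'): u₁ = (0.701 + 0.8337)/(1 + 0.701×0.8337) = 1.5347/1.5844237 = 0.96862.
Then combine with the cruiser (S'→S): u = (0.96862 + 0.872)/(1 + 0.96862×0.872) = 1.84062/1.84463664 = 0.99782.

0.998c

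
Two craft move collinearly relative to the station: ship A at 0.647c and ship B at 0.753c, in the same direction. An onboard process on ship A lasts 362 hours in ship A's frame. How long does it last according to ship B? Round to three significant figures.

370 hours

Transform ship A's velocity into ship B's frame: (0.647 − 0.753)/(1 − 0.647·0.753) = −0.106/0.512809, so the relative speed is 0.2067c.
At |u| = 0.2067c, γ = (1 − 0.0427249)^(−1/2) = 1.0221.
The clock on ship A records proper time, so ship B measures Δt = γΔτ = 1.0221 × 362 = 370 hours.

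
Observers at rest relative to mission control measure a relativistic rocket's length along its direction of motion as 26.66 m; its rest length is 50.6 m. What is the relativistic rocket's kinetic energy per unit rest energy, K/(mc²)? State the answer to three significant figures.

γ = L₀/L = 50.6/26.66 = 1.89797.
Since K = (γ−1)mc², K/(mc²) = 1.89797 − 1 = 0.898.

0.898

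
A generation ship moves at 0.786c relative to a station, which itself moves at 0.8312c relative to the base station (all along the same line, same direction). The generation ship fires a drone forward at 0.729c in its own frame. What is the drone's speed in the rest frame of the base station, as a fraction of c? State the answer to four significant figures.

0.9965c

Compose velocities in two stages. Stage 1 (into S'): u₁ = (0.729+0.786)/(1+0.729×0.786) = 0.96313.
Stage 2 (into S): u = (0.96313+0.8312)/(1+0.96313×0.8312) = 0.99654, so the speed is 0.9965c.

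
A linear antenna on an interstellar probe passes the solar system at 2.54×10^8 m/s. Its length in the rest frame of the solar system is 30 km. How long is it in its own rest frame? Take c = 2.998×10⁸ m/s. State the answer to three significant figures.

56.5 km

β = v/c = (2.54×10^8 m/s)/(2.998×10⁸ m/s) = 0.847231.
γ = 1/√(1 − β²) = 1/√(1 − 0.7178004) = 1/√0.2821996 = 1/0.531225 = 1.8824.
Proper length: L₀ = γ·L = 1.8824 × 30 = 56.5 km.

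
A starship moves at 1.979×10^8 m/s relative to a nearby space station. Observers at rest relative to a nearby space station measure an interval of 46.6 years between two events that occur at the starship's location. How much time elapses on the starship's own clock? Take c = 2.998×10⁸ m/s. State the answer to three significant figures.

β = v/c = (1.979×10^8 m/s)/(2.998×10⁸ m/s) = 0.660107.
With β = 0.660107, γ = 1/√(1 − 0.660107²) = 1/√0.5642587 = 1.3313.
The starship's clock runs slow as seen from a nearby space station, so Δτ = Δt/γ = 46.6/1.3313 = 35.0 years.

35.0 years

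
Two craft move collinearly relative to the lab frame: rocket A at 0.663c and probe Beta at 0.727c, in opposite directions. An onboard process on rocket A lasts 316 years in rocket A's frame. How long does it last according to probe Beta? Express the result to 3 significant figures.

911 years

Transform rocket A's velocity into probe Beta's frame: (0.663 + 0.727)/(1 + 0.663·0.727) = 1.39/1.482001, so the relative speed is 0.93792c.
At |u| = 0.93792c, γ = (1 − 0.879694)^(−1/2) = 2.8831.
The clock on rocket A records proper time, so probe Beta measures Δt = γΔτ = 2.8831 × 316 = 911 years.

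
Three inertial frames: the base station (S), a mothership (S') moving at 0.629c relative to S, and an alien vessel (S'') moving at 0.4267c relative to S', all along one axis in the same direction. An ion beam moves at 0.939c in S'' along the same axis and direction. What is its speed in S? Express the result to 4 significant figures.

Apply u = (u'+v)/(1+u'v) twice. Ion beam in the mothership frame: (0.939+0.4267)/(1+0.939·0.4267) = 1.3657/1.4006713 = 0.97503c.
That velocity, transformed to the rest frame of the base station: (0.97503+0.629)/(1+0.97503·0.629) = 1.60403/1.61329387 = 0.99426c.

0.9943c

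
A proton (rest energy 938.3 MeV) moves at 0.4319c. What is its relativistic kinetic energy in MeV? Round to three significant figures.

Lorentz factor: γ = (1 − 0.18653761)^(−1/2) = 1.10874.
Kinetic energy: K = (γ − 1)mc² = (1.10874 − 1) × 938.3 MeV = 0.10874 × 938.3 = 102 MeV.

102 MeV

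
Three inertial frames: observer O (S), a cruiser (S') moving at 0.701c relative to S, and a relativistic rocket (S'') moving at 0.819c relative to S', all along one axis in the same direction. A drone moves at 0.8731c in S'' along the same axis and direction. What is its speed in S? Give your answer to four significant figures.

0.9976c

Apply u = (u'+v)/(1+u'v) twice. Drone in the cruiser frame: (0.8731+0.819)/(1+0.8731·0.819) = 1.6921/1.7150689 = 0.98661c.
That velocity, transformed to the rest frame of observer O: (0.98661+0.701)/(1+0.98661·0.701) = 1.68761/1.69161361 = 0.99763c.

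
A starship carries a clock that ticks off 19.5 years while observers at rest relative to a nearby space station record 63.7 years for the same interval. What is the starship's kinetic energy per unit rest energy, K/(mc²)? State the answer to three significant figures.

2.27

From Δt = γΔτ: γ = 63.7/19.5 = 3.26667.
K/(mc²) = γ − 1 = 3.26667 − 1 = 2.27.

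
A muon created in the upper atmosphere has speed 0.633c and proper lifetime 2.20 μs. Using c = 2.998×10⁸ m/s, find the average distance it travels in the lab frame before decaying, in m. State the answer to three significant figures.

With β = 0.633, γ = 1/√(1 − 0.633²) = 1/√0.599311 = 1.2917.
Lab-frame lifetime: Δt = γτ = 1.2917 × 2.20 μs = 2.8417 μs.
Distance: d = vΔt = 0.633 × 2.998×10⁸ m/s × 2.8417×10^-6 s = 539 m.

539 m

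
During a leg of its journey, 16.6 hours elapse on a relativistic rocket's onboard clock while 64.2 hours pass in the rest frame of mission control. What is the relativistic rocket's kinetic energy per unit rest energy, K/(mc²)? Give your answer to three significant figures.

2.87

From Δt = γΔτ: γ = 64.2/16.6 = 3.86747.
Since K = (γ−1)mc², K/(mc²) = 3.86747 − 1 = 2.87.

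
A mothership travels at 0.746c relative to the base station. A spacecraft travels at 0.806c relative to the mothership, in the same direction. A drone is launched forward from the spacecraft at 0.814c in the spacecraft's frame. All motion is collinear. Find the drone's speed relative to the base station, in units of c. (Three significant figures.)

0.997c

Compose velocities in two stages. Stage 1 (into S'): u₁ = (0.814+0.806)/(1+0.814×0.806) = 0.97821.
Stage 2 (into S): u = (0.97821+0.746)/(1+0.97821×0.746) = 0.9968, so the speed is 0.997c.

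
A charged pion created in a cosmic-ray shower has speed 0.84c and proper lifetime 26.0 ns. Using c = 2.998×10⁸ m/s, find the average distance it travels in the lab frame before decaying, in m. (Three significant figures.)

12.1 m

β² = 0.7056, so γ = 1/√0.2944 = 1.843.
Lab-frame lifetime: Δt = γτ = 1.843 × 26.0 ns = 47.918 ns.
Distance: d = vΔt = 0.84 × 2.998×10⁸ m/s × 4.7918×10^-8 s = 12.1 m.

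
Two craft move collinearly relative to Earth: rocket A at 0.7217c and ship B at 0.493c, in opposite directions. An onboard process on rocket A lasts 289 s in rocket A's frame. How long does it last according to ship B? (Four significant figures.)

Transform rocket A's velocity into ship B's frame: (0.7217 + 0.493)/(1 + 0.7217·0.493) = 1.2147/1.3557981, so the relative speed is 0.89593c.
γ for this relative speed: γ = 1/√(1 − 0.802691) = 2.2513.
The clock on rocket A records proper time, so ship B measures Δt = γΔτ = 2.2513 × 289 = 650.6 s.

650.6 s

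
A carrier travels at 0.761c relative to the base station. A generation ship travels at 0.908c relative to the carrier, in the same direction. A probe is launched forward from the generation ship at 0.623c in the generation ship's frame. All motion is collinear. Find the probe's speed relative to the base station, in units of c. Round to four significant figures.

0.9970c

Apply u = (u'+v)/(1+u'v) twice. Probe in the carrier frame: (0.623+0.908)/(1+0.623·0.908) = 1.531/1.565684 = 0.97785c.
That velocity, transformed to the rest frame of the base station: (0.97785+0.761)/(1+0.97785·0.761) = 1.73885/1.74414385 = 0.99696c.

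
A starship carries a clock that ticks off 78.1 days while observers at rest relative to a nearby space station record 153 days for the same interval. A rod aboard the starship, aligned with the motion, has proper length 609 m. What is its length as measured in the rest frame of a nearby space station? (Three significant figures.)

γ = Δt/Δτ = 153/78.1 = 1.95903.
L = L₀/γ = 609/1.95903 = 311 m.

311 m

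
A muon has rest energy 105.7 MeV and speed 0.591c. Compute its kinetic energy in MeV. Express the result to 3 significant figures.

25.3 MeV

With β = 0.591, γ = 1/√(1 − 0.591²) = 1/√0.650719 = 1.23966.
Kinetic energy: K = (γ − 1)mc² = (1.23966 − 1) × 105.7 MeV = 0.23966 × 105.7 = 25.3 MeV.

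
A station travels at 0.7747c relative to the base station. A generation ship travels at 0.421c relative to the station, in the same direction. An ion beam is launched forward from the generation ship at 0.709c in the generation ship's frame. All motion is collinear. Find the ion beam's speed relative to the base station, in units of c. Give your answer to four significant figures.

0.9825c

Apply u = (u'+v)/(1+u'v) twice. Ion beam in the station frame: (0.709+0.421)/(1+0.709·0.421) = 1.13/1.298489 = 0.87024c.
That velocity, transformed to the rest frame of the base station: (0.87024+0.7747)/(1+0.87024·0.7747) = 1.64494/1.674174928 = 0.98254c.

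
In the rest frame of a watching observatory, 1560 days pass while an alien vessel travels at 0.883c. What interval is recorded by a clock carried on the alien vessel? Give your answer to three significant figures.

732 days

Lorentz factor: γ = (1 − 0.779689)^(−1/2) = 2.1305.
The moving clock records proper time: Δτ = Δt/γ = 1560/2.1305 = 732 days.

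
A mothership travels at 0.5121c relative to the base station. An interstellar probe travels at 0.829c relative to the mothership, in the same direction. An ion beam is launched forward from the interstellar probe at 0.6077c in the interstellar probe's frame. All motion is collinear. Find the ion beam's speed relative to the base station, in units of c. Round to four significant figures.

First combine the ion beam and interstellar probe (S''→S'): u₁ = (0.6077 + 0.829)/(1 + 0.6077×0.829) = 1.4367/1.5037833 = 0.95539.
Then combine with the mothership (S'→S): u = (0.95539 + 0.5121)/(1 + 0.95539×0.5121) = 1.46749/1.489255219 = 0.98539.

0.9854c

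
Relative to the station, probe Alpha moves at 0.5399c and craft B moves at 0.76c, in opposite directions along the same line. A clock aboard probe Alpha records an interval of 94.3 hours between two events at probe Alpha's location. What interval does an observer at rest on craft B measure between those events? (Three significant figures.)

243 hours

Speed of probe Alpha in craft B's frame: u = (v_A + v_B)/(1 + v_A v_B/c²) = (0.5399 + 0.76)/(1 + 0.5399×0.76) = 1.2999/1.410324 = 0.9217; |u| = 0.9217c.
At |u| = 0.9217c, γ = (1 − 0.849531)^(−1/2) = 2.578.
The clock on probe Alpha records proper time, so craft B measures Δt = γΔτ = 2.578 × 94.3 = 243 hours.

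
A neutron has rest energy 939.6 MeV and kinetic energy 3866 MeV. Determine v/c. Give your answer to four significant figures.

0.9807

K = (γ−1)mc², so γ = 1 + 3866/939.6 = 5.1145.
Then v/c = √(1 − γ⁻²) = √(1 − 0.0382291) = √0.9617709 = 0.9807.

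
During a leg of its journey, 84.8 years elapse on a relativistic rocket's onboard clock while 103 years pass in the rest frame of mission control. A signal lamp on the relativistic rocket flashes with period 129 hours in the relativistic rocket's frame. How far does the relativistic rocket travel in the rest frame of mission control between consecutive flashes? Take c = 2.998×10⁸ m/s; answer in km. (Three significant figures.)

9.60×10^10 km

The time-dilation ratio gives γ = 103/84.8 = 1.21462.
β = √(1 − 1/γ²) = 0.5676. Lab-frame period = γτ = 1.21462×129 hours = 156.69 hours. Distance = βc × γτ = 0.5676 × 2.998×10⁸ m/s × 564084 s = 9.5988×10^13 m = 9.60×10^10 km.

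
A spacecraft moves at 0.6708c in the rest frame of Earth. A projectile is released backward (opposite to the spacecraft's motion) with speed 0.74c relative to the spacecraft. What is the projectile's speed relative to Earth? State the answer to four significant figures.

0.1374c

In units of c, u = (u' + v)/(1 + u'v) with u' = −0.74 and v = 0.6708.
Numerator: −0.74 + 0.6708 = −0.0692. Denominator: 1 + (−0.74)(0.6708) = 0.503608.
u = −0.0692/0.503608 = −0.13741, so the speed is 0.1374c.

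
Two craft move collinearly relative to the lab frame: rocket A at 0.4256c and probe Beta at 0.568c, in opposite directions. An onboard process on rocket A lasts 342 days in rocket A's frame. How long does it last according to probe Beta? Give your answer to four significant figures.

Transform rocket A's velocity into probe Beta's frame: (0.4256 + 0.568)/(1 + 0.4256·0.568) = 0.9936/1.2417408, so the relative speed is 0.80017c.
γ for this relative speed: γ = 1/√(1 − 0.640272) = 1.6673.
The clock on rocket A records proper time, so probe Beta measures Δt = γΔτ = 1.6673 × 342 = 570.2 days.

570.2 days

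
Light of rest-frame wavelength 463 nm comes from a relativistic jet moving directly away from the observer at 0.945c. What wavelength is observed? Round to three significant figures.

Relativistic Doppler for wavelength: λ_obs = λ_src · √((1+β)/(1−β)).
With β = 0.945: factor = √(1.945/0.055) = 5.9467.
λ_obs = 463 × 5.9467 = 2750 nm.

2750 nm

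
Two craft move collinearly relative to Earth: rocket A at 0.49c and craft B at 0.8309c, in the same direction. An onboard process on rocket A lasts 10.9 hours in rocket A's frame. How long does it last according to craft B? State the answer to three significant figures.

Transform rocket A's velocity into craft B's frame: (0.49 − 0.8309)/(1 − 0.49·0.8309) = −0.3409/0.592859, so the relative speed is 0.57501c.
At |u| = 0.57501c, γ = (1 − 0.330637)^(−1/2) = 1.2223.
The clock on rocket A records proper time, so craft B measures Δt = γΔτ = 1.2223 × 10.9 = 13.3 hours.

13.3 hours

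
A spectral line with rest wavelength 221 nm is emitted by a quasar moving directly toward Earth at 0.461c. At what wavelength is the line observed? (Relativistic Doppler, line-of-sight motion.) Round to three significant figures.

Relativistic Doppler for wavelength: λ_obs = λ_src · √((1−β)/(1+β)).
With β = 0.461: factor = √(0.539/1.461) = 0.60739.
λ_obs = 221 × 0.60739 = 134 nm.

134 nm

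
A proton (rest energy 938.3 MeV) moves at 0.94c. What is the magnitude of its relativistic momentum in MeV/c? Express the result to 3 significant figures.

2590 MeV/c

With β = 0.94, γ = 1/√(1 − 0.94²) = 1/√0.1164 = 2.9311.
Momentum: p = γβ·mc = 2.9311 × 0.94 × 938.3 MeV/c = 2590 MeV/c.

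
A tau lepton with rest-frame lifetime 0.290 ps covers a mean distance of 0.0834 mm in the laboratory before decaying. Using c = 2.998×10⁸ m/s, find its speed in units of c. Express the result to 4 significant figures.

0.6923c

d = βγcτ ⇒ βγ = d/(cτ) = 8.340×10^-5 m / (8.6942×10^-5 m) = 0.95926.
β = (βγ)/√(1+(βγ)²) = 0.95926/√1.92018 = 0.6923.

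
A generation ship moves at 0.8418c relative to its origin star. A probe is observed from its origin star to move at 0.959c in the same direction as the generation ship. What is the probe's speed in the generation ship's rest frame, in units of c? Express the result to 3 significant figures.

Transform to the generation ship's frame: u' = (u − v)/(1 − uv/c²).
u' = (0.959 − 0.8418)/(1 − 0.959×0.8418) = 0.1172/0.1927138 = 0.60816.
Speed in the generation ship's frame: 0.608c (in the same direction).

0.608c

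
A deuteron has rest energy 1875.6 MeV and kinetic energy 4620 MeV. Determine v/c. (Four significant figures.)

0.9574

K = (γ−1)mc², so γ = 1 + 4620/1875.6 = 3.4632.
Then v/c = √(1 − γ⁻²) = √(1 − 0.0833767) = √0.9166233 = 0.9574.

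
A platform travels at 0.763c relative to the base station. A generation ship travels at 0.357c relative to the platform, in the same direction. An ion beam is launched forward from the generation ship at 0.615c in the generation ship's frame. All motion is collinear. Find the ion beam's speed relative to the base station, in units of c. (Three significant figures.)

Apply u = (u'+v)/(1+u'v) twice. Ion beam in the platform frame: (0.615+0.357)/(1+0.615·0.357) = 0.972/1.219555 = 0.79701c.
That velocity, transformed to the rest frame of the base station: (0.79701+0.763)/(1+0.79701·0.763) = 1.56001/1.60811863 = 0.97008c.

0.970c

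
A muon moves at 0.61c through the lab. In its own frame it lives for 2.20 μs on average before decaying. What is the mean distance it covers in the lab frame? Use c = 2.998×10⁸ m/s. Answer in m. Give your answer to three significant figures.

γ = 1/√(1 − β²) = 1/√(1 − 0.3721) = 1/√0.6279 = 1/0.792401 = 1.262.
Lab-frame lifetime: Δt = γτ = 1.262 × 2.20 μs = 2.7764 μs.
Distance: d = vΔt = 0.61 × 2.998×10⁸ m/s × 2.7764×10^-6 s = 508 m.

508 m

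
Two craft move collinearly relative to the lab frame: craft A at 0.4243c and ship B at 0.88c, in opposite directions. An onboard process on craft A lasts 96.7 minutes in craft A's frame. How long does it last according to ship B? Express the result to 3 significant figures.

The velocity of craft A relative to ship B is (0.4243 + 0.88)c / (1 + 0.4243×0.88) = 0.9497c; relative speed 0.9497c.
At |u| = 0.9497c, γ = (1 − 0.90193)^(−1/2) = 3.1932.
Craft A's interval is proper; time dilation gives Δt_B = γΔτ = 3.1932 × 96.7 minutes = 309 minutes.

309 minutes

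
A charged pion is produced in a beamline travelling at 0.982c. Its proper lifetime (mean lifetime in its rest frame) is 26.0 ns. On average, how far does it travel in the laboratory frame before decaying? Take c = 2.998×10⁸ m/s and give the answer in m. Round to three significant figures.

Lorentz factor: γ = (1 − 0.964324)^(−1/2) = 5.2943.
Lab-frame lifetime: Δt = γτ = 5.2943 × 26.0 ns = 137.65 ns.
Distance: d = vΔt = 0.982 × 2.998×10⁸ m/s × 1.3765×10^-7 s = 40.5 m.

40.5 m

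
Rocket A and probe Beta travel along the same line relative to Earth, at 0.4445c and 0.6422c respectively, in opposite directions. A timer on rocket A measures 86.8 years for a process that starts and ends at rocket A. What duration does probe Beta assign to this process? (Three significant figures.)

162 years

Transform rocket A's velocity into probe Beta's frame: (0.4445 + 0.6422)/(1 + 0.4445·0.6422) = 1.0867/1.2854579, so the relative speed is 0.84538c.
γ for this relative speed: γ = 1/√(1 − 0.714667) = 1.8721.
Rocket A's interval is proper; time dilation gives Δt_B = γΔτ = 1.8721 × 86.8 years = 162 years.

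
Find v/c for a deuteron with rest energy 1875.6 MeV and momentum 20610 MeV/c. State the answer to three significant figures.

βγ = pc/(mc²) = 20610/1875.6 = 10.988.
Since γ² = 1 + (βγ)² = 121.736, γ = √121.736 = 11.0334, and β = (βγ)/γ = 10.988/11.0334 = 0.996.

0.996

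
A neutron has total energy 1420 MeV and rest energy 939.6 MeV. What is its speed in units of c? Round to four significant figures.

0.7498c

Total energy E = γmc² gives γ = 1420/939.6 = 1.5113.
Hence β = √(1 − 1/γ²) = √(1 − 0.437823) = √0.562177 = 0.7498.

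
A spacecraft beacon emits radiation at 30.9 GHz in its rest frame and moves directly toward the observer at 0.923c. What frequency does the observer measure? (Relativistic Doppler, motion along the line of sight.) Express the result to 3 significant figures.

Relativistic Doppler (source moving toward): f_obs = f_src · √((1+β)/(1−β)).
With β = 0.923: factor = √(1.923/0.077) = 4.9974.
f_obs = 30.9 × 4.9974 = 154 GHz.

154 GHz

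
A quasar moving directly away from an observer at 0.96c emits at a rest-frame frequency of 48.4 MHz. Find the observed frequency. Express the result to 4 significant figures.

6.914 MHz

Relativistic Doppler (source moving away): f_obs = f_src · √((1−β)/(1+β)).
With β = 0.96: factor = √(0.04/1.96) = 0.14286.
f_obs = 48.4 × 0.14286 = 6.914 MHz.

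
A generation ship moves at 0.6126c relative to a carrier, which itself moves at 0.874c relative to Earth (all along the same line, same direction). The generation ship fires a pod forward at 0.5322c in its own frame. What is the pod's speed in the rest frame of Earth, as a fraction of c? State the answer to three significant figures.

Compose velocities in two stages. Stage 1 (into S'): u₁ = (0.5322+0.6126)/(1+0.5322×0.6126) = 0.86333.
Stage 2 (into S): u = (0.86333+0.874)/(1+0.86333×0.874) = 0.99019, so the speed is 0.990c.

0.990c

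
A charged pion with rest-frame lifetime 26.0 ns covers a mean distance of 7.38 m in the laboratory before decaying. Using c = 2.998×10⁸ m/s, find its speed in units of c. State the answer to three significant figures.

Lab distance = (lab lifetime)·v = γτ·βc, so βγ = d/(cτ) = 7.380/(2.998×10⁸ × 2.600×10^-8) = 0.94679.
With βγ = 0.94679: γ² = 1 + (βγ)² = 1.896411, and β = (βγ)/γ = 0.94679/1.3771 = 0.688.

0.688c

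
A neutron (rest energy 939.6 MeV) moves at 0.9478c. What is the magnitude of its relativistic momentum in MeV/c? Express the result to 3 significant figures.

Lorentz factor: γ = (1 − 0.89832484)^(−1/2) = 3.1361.
Momentum: p = γβ·mc = 3.1361 × 0.9478 × 939.6 MeV/c = 2790 MeV/c.

2790 MeV/c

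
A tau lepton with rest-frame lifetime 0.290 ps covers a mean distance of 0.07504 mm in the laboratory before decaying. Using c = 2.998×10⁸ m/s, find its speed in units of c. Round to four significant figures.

Let x = d/(cτ) = 7.504×10^-5 m / (2.998×10⁸ m/s × 2.900×10^-13 s) = 0.8631. Since d = βγcτ, x = βγ = β/√(1−β²).
Solving: β² = x²/(1+x²) = 0.744942/1.744942 = 0.426915, so β = 0.6534.

0.6534c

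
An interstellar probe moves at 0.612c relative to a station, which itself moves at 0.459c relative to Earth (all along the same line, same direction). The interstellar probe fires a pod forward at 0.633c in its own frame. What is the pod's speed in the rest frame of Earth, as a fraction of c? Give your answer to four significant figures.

0.9607c

First combine the pod and interstellar probe (S''→S'): u₁ = (0.633 + 0.612)/(1 + 0.633×0.612) = 1.245/1.387396 = 0.89736.
Then combine with the station (S'→S): u = (0.89736 + 0.459)/(1 + 0.89736×0.459) = 1.35636/1.41188824 = 0.96067.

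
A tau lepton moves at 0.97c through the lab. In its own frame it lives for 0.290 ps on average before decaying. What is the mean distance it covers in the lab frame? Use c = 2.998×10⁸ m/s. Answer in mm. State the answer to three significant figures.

With β = 0.97, γ = 1/√(1 − 0.97²) = 1/√0.0591 = 4.1135.
Lab-frame lifetime: Δt = γτ = 4.1135 × 0.290 ps = 1.1929 ps.
Distance: d = vΔt = 0.97 × 2.998×10⁸ m/s × 1.1929×10^-12 s = 3.47×10^-4 m = 0.347 mm.

0.347 mm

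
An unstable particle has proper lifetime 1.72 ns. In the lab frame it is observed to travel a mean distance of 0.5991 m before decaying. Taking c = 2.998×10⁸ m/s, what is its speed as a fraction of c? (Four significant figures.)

d = βγcτ ⇒ βγ = d/(cτ) = 0.5991 m / (0.515656 m) = 1.1618.
β = (βγ)/√(1+(βγ)²) = 1.1618/√2.34978 = 0.7579.

0.7579c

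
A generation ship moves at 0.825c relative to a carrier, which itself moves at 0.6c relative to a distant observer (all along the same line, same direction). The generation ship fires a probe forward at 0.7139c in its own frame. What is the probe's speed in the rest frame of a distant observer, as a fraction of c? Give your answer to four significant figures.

Compose velocities in two stages. Stage 1 (into S'): u₁ = (0.7139+0.825)/(1+0.7139×0.825) = 0.96849.
Stage 2 (into S): u = (0.96849+0.6)/(1+0.96849×0.6) = 0.99203, so the speed is 0.9920c.

0.9920c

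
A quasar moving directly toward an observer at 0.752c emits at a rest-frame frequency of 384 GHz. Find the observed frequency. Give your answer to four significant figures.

1021 GHz

Relativistic Doppler (source moving toward): f_obs = f_src · √((1+β)/(1−β)).
With β = 0.752: factor = √(1.752/0.248) = 2.6579.
f_obs = 384 × 2.6579 = 1021 GHz.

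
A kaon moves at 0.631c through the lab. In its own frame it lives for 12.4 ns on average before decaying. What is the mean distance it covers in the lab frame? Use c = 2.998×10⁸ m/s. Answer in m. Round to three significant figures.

3.02 m

Lorentz factor: γ = (1 − 0.398161)^(−1/2) = 1.289.
Lab-frame lifetime: Δt = γτ = 1.289 × 12.4 ns = 15.984 ns.
Distance: d = vΔt = 0.631 × 2.998×10⁸ m/s × 1.5984×10^-8 s = 3.02 m.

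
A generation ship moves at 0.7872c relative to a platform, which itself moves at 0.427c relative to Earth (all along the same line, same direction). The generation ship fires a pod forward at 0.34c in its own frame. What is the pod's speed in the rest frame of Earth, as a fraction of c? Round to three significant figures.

0.954c

First combine the pod and generation ship (S''→S'): u₁ = (0.34 + 0.7872)/(1 + 0.34×0.7872) = 1.1272/1.267648 = 0.88921.
Then combine with the platform (S'→S): u = (0.88921 + 0.427)/(1 + 0.88921×0.427) = 1.31621/1.37969267 = 0.95399.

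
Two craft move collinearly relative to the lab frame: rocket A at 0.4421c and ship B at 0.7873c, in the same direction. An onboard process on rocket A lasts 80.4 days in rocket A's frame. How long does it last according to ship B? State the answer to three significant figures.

94.8 days

Transform rocket A's velocity into ship B's frame: (0.4421 − 0.7873)/(1 − 0.4421·0.7873) = −0.3452/0.65193467, so the relative speed is 0.5295c.
γ for this relative speed: γ = 1/√(1 − 0.28037) = 1.1788.
The clock on rocket A records proper time, so ship B measures Δt = γΔτ = 1.1788 × 80.4 = 94.8 days.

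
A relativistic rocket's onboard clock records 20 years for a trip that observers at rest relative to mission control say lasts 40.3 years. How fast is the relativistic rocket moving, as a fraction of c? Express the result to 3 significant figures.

0.868c

γ = Δt/Δτ = 40.3/20 = 2.015.
β = √(1 − 1/γ²) = √(1 − 0.246292) = √0.753708 = 0.868.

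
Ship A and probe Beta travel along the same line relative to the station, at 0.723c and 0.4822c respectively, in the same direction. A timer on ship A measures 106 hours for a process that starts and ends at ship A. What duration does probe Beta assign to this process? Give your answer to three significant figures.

114 hours

The velocity of ship A relative to probe Beta is (0.723 − 0.4822)c / (1 − 0.723×0.4822) = 0.36968c; relative speed 0.36968c.
γ for this relative speed: γ = 1/√(1 − 0.136663) = 1.0762.
Ship A's interval is proper; time dilation gives Δt_B = γΔτ = 1.0762 × 106 hours = 114 hours.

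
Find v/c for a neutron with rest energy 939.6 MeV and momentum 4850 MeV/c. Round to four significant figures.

0.9817

βγ = pc/(mc²) = 4850/939.6 = 5.1618.
Since γ² = 1 + (βγ)² = 27.6442, γ = √27.6442 = 5.25778, and β = (βγ)/γ = 5.1618/5.25778 = 0.9817.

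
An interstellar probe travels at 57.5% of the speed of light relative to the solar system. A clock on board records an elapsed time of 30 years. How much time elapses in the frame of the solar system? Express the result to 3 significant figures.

36.7 years

γ = 1/√(1 − β²) = 1/√(1 − 0.330625) = 1/√0.669375 = 1/0.818153 = 1.2223.
Time dilation: Δt = γ·Δτ = 1.2223 × 30 = 36.7 years.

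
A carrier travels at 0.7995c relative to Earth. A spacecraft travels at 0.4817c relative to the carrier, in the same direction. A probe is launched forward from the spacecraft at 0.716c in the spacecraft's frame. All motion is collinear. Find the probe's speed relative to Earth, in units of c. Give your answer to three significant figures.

0.987c

First combine the probe and spacecraft (S''→S'): u₁ = (0.716 + 0.4817)/(1 + 0.716×0.4817) = 1.1977/1.3448972 = 0.89055.
Then combine with the carrier (S'→S): u = (0.89055 + 0.7995)/(1 + 0.89055×0.7995) = 1.69005/1.711994725 = 0.98718.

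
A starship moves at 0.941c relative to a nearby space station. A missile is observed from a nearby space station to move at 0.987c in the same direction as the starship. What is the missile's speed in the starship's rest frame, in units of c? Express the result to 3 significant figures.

Transform to the starship's frame: u' = (u − v)/(1 − uv/c²).
u' = (0.987 − 0.941)/(1 − 0.987×0.941) = 0.046/0.071233 = 0.64577.
Speed in the starship's frame: 0.646c (in the same direction).

0.646c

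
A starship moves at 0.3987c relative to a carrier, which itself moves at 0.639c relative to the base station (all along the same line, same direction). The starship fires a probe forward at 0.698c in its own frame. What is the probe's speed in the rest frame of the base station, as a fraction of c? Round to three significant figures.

0.967c

Compose velocities in two stages. Stage 1 (into S'): u₁ = (0.698+0.3987)/(1+0.698×0.3987) = 0.85794.
Stage 2 (into S): u = (0.85794+0.639)/(1+0.85794×0.639) = 0.96688, so the speed is 0.967c.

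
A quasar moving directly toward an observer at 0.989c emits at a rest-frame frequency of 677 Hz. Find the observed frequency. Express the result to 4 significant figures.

9104 Hz

Relativistic Doppler (source moving toward): f_obs = f_src · √((1+β)/(1−β)).
With β = 0.989: factor = √(1.989/0.011) = 13.447.
f_obs = 677 × 13.447 = 9104 Hz.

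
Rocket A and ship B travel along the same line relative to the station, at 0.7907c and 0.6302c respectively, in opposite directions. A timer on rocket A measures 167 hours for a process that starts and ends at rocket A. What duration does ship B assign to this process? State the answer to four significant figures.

Transform rocket A's velocity into ship B's frame: (0.7907 + 0.6302)/(1 + 0.7907·0.6302) = 1.4209/1.49829914, so the relative speed is 0.94834c.
At |u| = 0.94834c, γ = (1 − 0.899349)^(−1/2) = 3.152.
The clock on rocket A records proper time, so ship B measures Δt = γΔτ = 3.152 × 167 = 526.4 hours.

526.4 hours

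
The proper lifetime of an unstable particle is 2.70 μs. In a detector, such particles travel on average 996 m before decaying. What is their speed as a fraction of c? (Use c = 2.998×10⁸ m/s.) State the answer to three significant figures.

0.776c

d = βγcτ ⇒ βγ = d/(cτ) = 996.0 m / (809.46 m) = 1.2304.
β = (βγ)/√(1+(βγ)²) = 1.2304/√2.51388 = 0.776.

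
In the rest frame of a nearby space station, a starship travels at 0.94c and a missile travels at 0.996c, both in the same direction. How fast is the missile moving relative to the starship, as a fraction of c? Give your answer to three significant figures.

0.878c

Transform to the starship's frame: u' = (u − v)/(1 − uv/c²).
u' = (0.996 − 0.94)/(1 − 0.996×0.94) = 0.056/0.06376 = 0.87829.
Speed in the starship's frame: 0.878c (in the same direction).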